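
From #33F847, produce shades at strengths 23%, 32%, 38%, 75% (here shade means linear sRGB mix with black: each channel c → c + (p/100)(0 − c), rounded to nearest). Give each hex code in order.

#27BF37, #23A930, #209A2C, #0D3E12

#33F847 is rgb(51, 248, 71).
23%: (51 − 11.73 = 39.27→39, 248 − 57.04 = 190.96→191, 71 − 16.33 = 54.67→55) → #27BF37
32%: (51 − 16.32 = 34.68→35, 248 − 79.36 = 168.64→169, 71 − 22.72 = 48.28→48) → #23A930
38%: (51 − 19.38 = 31.62→32, 248 − 94.24 = 153.76→154, 71 − 26.98 = 44.02→44) → #209A2C
75%: (51 − 38.25 = 12.75→13, 248 − 186 = 62→62, 71 − 53.25 = 17.75→18) → #0D3E12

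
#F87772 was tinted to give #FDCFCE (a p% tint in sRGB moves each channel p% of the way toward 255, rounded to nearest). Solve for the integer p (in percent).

#F87772 is rgb(248, 119, 114); #FDCFCE is rgb(253, 207, 206).
On the B channel (widest range): 206 ≈ 114 + (p/100)(255 − 114), so p ≈ 100×(206 − 114)/(255 − 114) = 9200/141 = 65.25.
p = 65 reproduces all three channels after rounding.

65%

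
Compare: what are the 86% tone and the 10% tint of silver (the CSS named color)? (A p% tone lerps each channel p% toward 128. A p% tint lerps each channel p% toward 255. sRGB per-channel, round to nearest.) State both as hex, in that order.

#898989, #C6C6C6

CSS silver is rgb(192, 192, 192).
86% tone:
  R: 192 − 55.04 = 136.96 → 137
  G: 192 − 55.04 = 136.96 → 137
  B: 192 − 55.04 = 136.96 → 137
  → #898989
10% tint:
  R: 192 + 6.3 = 198.3 → 198
  G: 192 + 0.1×(255−192) = 192 + 6.3 = 198.3 → 198
  B: 192 + 6.3 = 198.3 → 198
  → #C6C6C6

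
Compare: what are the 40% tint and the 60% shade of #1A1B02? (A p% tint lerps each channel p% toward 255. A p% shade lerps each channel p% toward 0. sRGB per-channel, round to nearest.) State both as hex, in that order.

#767667, #0A0B01

#1A1B02 is rgb(26, 27, 2).
40% tint:
  R: 26 + 0.4×(255−26) = 26 + 91.6 = 117.6 → 118
  G: 27 + 0.4×(255−27) = 27 + 91.2 = 118.2 → 118
  B: 2 + 101.2 = 103.2 → 103
  → #767667
60% shade:
  R: 26 − 15.6 = 10.4 → 10
  G: 27 − 16.2 = 10.8 → 11
  B: 2 + 0.6×(0−2) = 2 − 1.2 = 0.8 → 1
  → #0A0B01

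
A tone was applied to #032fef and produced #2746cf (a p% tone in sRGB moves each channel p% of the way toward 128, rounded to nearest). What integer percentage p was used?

#032fef is rgb(3, 47, 239); #2746cf is rgb(39, 70, 207).
On the R channel (widest range): 39 ≈ 3 + (p/100)(128 − 3), so p ≈ 100×(39 − 3)/(128 − 3) = 3600/125 = 28.80.
p = 29 reproduces all three channels after rounding.

29%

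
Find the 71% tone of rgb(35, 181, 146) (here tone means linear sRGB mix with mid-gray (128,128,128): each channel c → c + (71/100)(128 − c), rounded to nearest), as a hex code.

Per channel, c → c + 0.71(128 − c):
  R: 35 + 0.71×(128−35) = 35 + 66.03 = 101.03 → 101
  G: 181 + 0.71×(128−181) = 181 − 37.63 = 143.37 → 143
  B: 146 + 0.71×(128−146) = 146 − 12.78 = 133.22 → 133
rgb(101, 143, 133) = #658F85.

#658F85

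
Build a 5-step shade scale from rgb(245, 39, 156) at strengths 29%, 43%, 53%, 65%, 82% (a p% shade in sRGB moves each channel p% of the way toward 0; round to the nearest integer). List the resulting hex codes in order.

29%: (245 − 71.05 = 173.95→174, 39 − 11.31 = 27.69→28, 156 − 45.24 = 110.76→111) → #AE1C6F
43%: (245 − 105.35 = 139.65→140, 39 − 16.77 = 22.23→22, 156 − 67.08 = 88.92→89) → #8C1659
53%: (245 − 129.85 = 115.15→115, 39 − 20.67 = 18.33→18, 156 − 82.68 = 73.32→73) → #731249
65%: (245 − 159.25 = 85.75→86, 39 − 25.35 = 13.65→14, 156 − 101.4 = 54.6→55) → #560E37
82%: (245 − 200.9 = 44.1→44, 39 − 31.98 = 7.02→7, 156 − 127.92 = 28.08→28) → #2C071C

#AE1C6F, #8C1659, #731249, #560E37, #2C071C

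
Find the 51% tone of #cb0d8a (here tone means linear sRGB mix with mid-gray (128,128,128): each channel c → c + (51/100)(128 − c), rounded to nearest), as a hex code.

#a54885

#cb0d8a is rgb(203, 13, 138).
A 51% tone moves each channel 51% toward 128:
  R: 203 + 0.51×(128−203) = 203 − 38.25 = 164.75 → 165
  G: 13 + 0.51×(128−13) = 13 + 58.65 = 71.65 → 72
  B: 138 + 0.51×(128−138) = 138 − 5.1 = 132.9 → 133
rgb(165, 72, 133) = #a54885.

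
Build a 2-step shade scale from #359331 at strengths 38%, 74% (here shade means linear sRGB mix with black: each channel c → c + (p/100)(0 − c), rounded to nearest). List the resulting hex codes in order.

#359331 is rgb(53, 147, 49).
38%: (53 − 20.14 = 32.86→33, 147 − 55.86 = 91.14→91, 49 − 18.62 = 30.38→30) → #215B1E
74%: (53 − 39.22 = 13.78→14, 147 − 108.78 = 38.22→38, 49 − 36.26 = 12.74→13) → #0E260D

#215B1E, #0E260D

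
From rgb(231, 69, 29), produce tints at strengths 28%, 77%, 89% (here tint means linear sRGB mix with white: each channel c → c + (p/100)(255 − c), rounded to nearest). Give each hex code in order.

28%: (231 + 6.72 = 237.72→238, 69 + 52.08 = 121.08→121, 29 + 63.28 = 92.28→92) → #EE795C
77%: (231 + 18.48 = 249.48→249, 69 + 143.22 = 212.22→212, 29 + 174.02 = 203.02→203) → #F9D4CB
89%: (231 + 21.36 = 252.36→252, 69 + 165.54 = 234.54→235, 29 + 201.14 = 230.14→230) → #FCEBE6

#EE795C, #F9D4CB, #FCEBE6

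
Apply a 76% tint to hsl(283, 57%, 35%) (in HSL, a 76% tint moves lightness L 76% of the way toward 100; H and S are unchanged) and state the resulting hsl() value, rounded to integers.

L moves 76% from 35 toward 100: 35 + 49.4 = 84.4 → 84.
H and S are unchanged.

hsl(283, 57%, 84%)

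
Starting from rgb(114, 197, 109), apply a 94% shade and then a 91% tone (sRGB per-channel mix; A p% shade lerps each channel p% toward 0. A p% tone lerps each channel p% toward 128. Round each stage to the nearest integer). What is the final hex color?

#757675

Per channel, c → c + 0.94(0 − c):
  R: 114 − 107.16 = 6.84 → 7
  G: 197 + 0.94×(0−197) = 197 − 185.18 = 11.82 → 12
  B: 109 − 102.46 = 6.54 → 7
After the shade: rgb(7, 12, 7) = #070C07.
A 91% tone moves each channel 91% toward 128:
  R: 7 + 0.91×(128−7) = 7 + 110.11 = 117.11 → 117
  G: 12 + 0.91×(128−12) = 12 + 105.56 = 117.56 → 118
  B: 7 + 0.91×(128−7) = 7 + 110.11 = 117.11 → 117
rgb(117, 118, 117) = #757675.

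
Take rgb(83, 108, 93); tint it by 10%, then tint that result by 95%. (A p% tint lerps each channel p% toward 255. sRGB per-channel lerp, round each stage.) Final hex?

#F7F8F8

Per channel, c → c + 0.1(255 − c):
  R: 83 + 0.1×(255−83) = 83 + 17.2 = 100.2 → 100
  G: 108 + 14.7 = 122.7 → 123
  B: 93 + 0.1×(255−93) = 93 + 16.2 = 109.2 → 109
After the tint: rgb(100, 123, 109) = #647B6D.
Lerp each channel 95% toward 255:
  R: 100 + 147.25 = 247.25 → 247
  G: 123 + 0.95×(255−123) = 123 + 125.4 = 248.4 → 248
  B: 109 + 138.7 = 247.7 → 248
rgb(247, 248, 248) = #F7F8F8.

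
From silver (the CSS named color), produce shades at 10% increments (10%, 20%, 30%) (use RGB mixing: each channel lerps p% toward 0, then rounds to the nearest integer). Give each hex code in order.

CSS silver is rgb(192, 192, 192).
10%: (192 − 19.2 = 172.8→173, 192 − 19.2 = 172.8→173, 192 − 19.2 = 172.8→173) → #adadad
20%: (192 − 38.4 = 153.6→154, 192 − 38.4 = 153.6→154, 192 − 38.4 = 153.6→154) → #9a9a9a
30%: (192 − 57.6 = 134.4→134, 192 − 57.6 = 134.4→134, 192 − 57.6 = 134.4→134) → #868686

#adadad, #9a9a9a, #868686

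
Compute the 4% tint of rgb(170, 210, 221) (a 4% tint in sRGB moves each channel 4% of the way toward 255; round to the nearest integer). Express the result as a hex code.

#ADD4DE

Per channel, c → c + 0.04(255 − c):
  R: 170 + 0.04×(255−170) = 170 + 3.4 = 173.4 → 173
  G: 210 + 1.8 = 211.8 → 212
  B: 221 + 1.36 = 222.36 → 222
rgb(173, 212, 222) = #ADD4DE.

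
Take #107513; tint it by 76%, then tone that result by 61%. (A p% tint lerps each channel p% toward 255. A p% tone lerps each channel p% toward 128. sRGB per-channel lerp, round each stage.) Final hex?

#107513 is rgb(16, 117, 19).
Lerp each channel 76% toward 255:
  R: 16 + 0.76×(255−16) = 16 + 181.64 = 197.64 → 198
  G: 117 + 0.76×(255−117) = 117 + 104.88 = 221.88 → 222
  B: 19 + 0.76×(255−19) = 19 + 179.36 = 198.36 → 198
After the tint: rgb(198, 222, 198) = #C6DEC6.
A 61% tone moves each channel 61% toward 128:
  R: 198 − 42.7 = 155.3 → 155
  G: 222 + 0.61×(128−222) = 222 − 57.34 = 164.66 → 165
  B: 198 − 42.7 = 155.3 → 155
rgb(155, 165, 155) = #9BA59B.

#9BA59B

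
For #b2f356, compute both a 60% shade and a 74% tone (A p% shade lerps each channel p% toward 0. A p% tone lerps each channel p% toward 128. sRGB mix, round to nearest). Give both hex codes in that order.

#476122, #8d9e75

#b2f356 is rgb(178, 243, 86).
60% shade:
  R: 178 + 0.6×(0−178) = 178 − 106.8 = 71.2 → 71
  G: 243 − 145.8 = 97.2 → 97
  B: 86 + 0.6×(0−86) = 86 − 51.6 = 34.4 → 34
  → #476122
74% tone:
  R: 178 + 0.74×(128−178) = 178 − 37 = 141 → 141
  G: 243 − 85.1 = 157.9 → 158
  B: 86 + 0.74×(128−86) = 86 + 31.08 = 117.08 → 117
  → #8d9e75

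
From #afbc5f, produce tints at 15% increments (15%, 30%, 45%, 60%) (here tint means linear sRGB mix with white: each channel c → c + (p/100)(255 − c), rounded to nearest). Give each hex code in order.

#bbc677, #c7d08f, #d3daa7, #dfe4bf

#afbc5f is rgb(175, 188, 95).
15%: (175 + 12 = 187→187, 188 + 10.05 = 198.05→198, 95 + 24 = 119→119) → #bbc677
30%: (175 + 24 = 199→199, 188 + 20.1 = 208.1→208, 95 + 48 = 143→143) → #c7d08f
45%: (175 + 36 = 211→211, 188 + 30.15 = 218.15→218, 95 + 72 = 167→167) → #d3daa7
60%: (175 + 48 = 223→223, 188 + 40.2 = 228.2→228, 95 + 96 = 191→191) → #dfe4bf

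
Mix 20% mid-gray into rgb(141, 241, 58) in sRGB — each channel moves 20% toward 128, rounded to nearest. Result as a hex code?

Per channel, c → c + 0.2(128 − c):
  R: 141 + 0.2×(128−141) = 141 − 2.6 = 138.4 → 138
  G: 241 + 0.2×(128−241) = 241 − 22.6 = 218.4 → 218
  B: 58 + 0.2×(128−58) = 58 + 14 = 72 → 72
rgb(138, 218, 72) = #8ADA48.

#8ADA48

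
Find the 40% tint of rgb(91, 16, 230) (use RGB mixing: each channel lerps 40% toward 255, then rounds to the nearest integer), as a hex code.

#9D70F0

Per channel, c → c + 0.4(255 − c):
  R: 91 + 0.4×(255−91) = 91 + 65.6 = 156.6 → 157
  G: 16 + 95.6 = 111.6 → 112
  B: 230 + 0.4×(255−230) = 230 + 10 = 240 → 240
rgb(157, 112, 240) = #9D70F0.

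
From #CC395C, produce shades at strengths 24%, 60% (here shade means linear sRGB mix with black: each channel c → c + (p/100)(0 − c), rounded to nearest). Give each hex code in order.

#CC395C is rgb(204, 57, 92).
24%: (204 − 48.96 = 155.04→155, 57 − 13.68 = 43.32→43, 92 − 22.08 = 69.92→70) → #9B2B46
60%: (204 − 122.4 = 81.6→82, 57 − 34.2 = 22.8→23, 92 − 55.2 = 36.8→37) → #521725

#9B2B46, #521725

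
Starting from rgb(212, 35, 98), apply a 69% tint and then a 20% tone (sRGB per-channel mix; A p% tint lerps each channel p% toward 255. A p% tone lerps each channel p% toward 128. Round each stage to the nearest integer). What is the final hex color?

Per channel, c → c + 0.69(255 − c):
  R: 212 + 29.67 = 241.67 → 242
  G: 35 + 151.8 = 186.8 → 187
  B: 98 + 108.33 = 206.33 → 206
After the tint: rgb(242, 187, 206) = #F2BBCE.
A 20% tone moves each channel 20% toward 128:
  R: 242 + 0.2×(128−242) = 242 − 22.8 = 219.2 → 219
  G: 187 − 11.8 = 175.2 → 175
  B: 206 + 0.2×(128−206) = 206 − 15.6 = 190.4 → 190
rgb(219, 175, 190) = #DBAFBE.

#DBAFBE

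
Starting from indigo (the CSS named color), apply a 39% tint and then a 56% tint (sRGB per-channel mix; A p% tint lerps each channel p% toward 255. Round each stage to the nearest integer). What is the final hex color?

CSS indigo is rgb(75, 0, 130).
Lerp each channel 39% toward 255:
  R: 75 + 70.2 = 145.2 → 145
  G: 0 + 99.45 = 99.45 → 99
  B: 130 + 48.75 = 178.75 → 179
After the tint: rgb(145, 99, 179) = #9163B3.
Per channel, c → c + 0.56(255 − c):
  R: 145 + 61.6 = 206.6 → 207
  G: 99 + 0.56×(255−99) = 99 + 87.36 = 186.36 → 186
  B: 179 + 0.56×(255−179) = 179 + 42.56 = 221.56 → 222
rgb(207, 186, 222) = #CFBADE.

#CFBADE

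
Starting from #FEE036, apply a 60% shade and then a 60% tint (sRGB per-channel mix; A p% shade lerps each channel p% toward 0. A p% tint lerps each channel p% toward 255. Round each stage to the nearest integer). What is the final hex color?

#FEE036 is rgb(254, 224, 54).
A 60% shade moves each channel 60% toward 0:
  R: 254 + 0.6×(0−254) = 254 − 152.4 = 101.6 → 102
  G: 224 + 0.6×(0−224) = 224 − 134.4 = 89.6 → 90
  B: 54 + 0.6×(0−54) = 54 − 32.4 = 21.6 → 22
After the shade: rgb(102, 90, 22) = #665A16.
Per channel, c → c + 0.6(255 − c):
  R: 102 + 0.6×(255−102) = 102 + 91.8 = 193.8 → 194
  G: 90 + 99 = 189 → 189
  B: 22 + 0.6×(255−22) = 22 + 139.8 = 161.8 → 162
rgb(194, 189, 162) = #C2BDA2.

#C2BDA2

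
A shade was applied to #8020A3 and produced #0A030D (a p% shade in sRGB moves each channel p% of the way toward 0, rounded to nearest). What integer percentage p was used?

#8020A3 is rgb(128, 32, 163); #0A030D is rgb(10, 3, 13).
On the B channel (widest range): 13 ≈ 163 + (p/100)(0 − 163), so p ≈ 100×(13 − 163)/(0 − 163) = -15000/-163 = 92.02.
p = 92 reproduces all three channels after rounding.

92%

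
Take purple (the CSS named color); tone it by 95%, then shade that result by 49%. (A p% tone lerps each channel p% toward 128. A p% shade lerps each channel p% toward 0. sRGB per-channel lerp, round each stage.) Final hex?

CSS purple is rgb(128, 0, 128).
Lerp each channel 95% toward 128:
  R: 128 + 0.95×(128−128) = 128 + 0 = 128 → 128
  G: 0 + 0.95×(128−0) = 0 + 121.6 = 121.6 → 122
  B: 128 + 0.95×(128−128) = 128 + 0 = 128 → 128
After the tone: rgb(128, 122, 128) = #807a80.
Lerp each channel 49% toward 0:
  R: 128 − 62.72 = 65.28 → 65
  G: 122 + 0.49×(0−122) = 122 − 59.78 = 62.22 → 62
  B: 128 + 0.49×(0−128) = 128 − 62.72 = 65.28 → 65
rgb(65, 62, 65) = #413e41.

#413e41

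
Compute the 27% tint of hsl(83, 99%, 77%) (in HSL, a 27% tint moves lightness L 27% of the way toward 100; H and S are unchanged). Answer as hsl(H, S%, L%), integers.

hsl(83, 99%, 83%)

L moves 27% from 77 toward 100: 77 + 6.21 = 83.21 → 83.
H and S are unchanged.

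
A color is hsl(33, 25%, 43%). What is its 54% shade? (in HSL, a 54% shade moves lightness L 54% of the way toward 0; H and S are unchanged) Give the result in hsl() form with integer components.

hsl(33, 25%, 20%)

L moves 54% from 43 toward 0: 43 − 23.22 = 19.78 → 20.
H and S are unchanged.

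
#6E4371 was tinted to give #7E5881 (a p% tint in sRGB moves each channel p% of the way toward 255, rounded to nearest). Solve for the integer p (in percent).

11%

#6E4371 is rgb(110, 67, 113); #7E5881 is rgb(126, 88, 129).
On the G channel (widest range): 88 ≈ 67 + (p/100)(255 − 67), so p ≈ 100×(88 − 67)/(255 − 67) = 2100/188 = 11.17.
p = 11 reproduces all three channels after rounding.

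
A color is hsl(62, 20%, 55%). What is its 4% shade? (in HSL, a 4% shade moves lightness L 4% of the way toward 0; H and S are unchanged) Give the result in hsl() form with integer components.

L moves 4% from 55 toward 0: 55 − 2.2 = 52.8 → 53.
H and S are unchanged.

hsl(62, 20%, 53%)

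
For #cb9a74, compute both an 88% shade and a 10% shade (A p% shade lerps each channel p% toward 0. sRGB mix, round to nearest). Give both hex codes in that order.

#cb9a74 is rgb(203, 154, 116).
88% shade:
  R: 203 − 178.64 = 24.36 → 24
  G: 154 + 0.88×(0−154) = 154 − 135.52 = 18.48 → 18
  B: 116 + 0.88×(0−116) = 116 − 102.08 = 13.92 → 14
  → #18120e
10% shade:
  R: 203 + 0.1×(0−203) = 203 − 20.3 = 182.7 → 183
  G: 154 − 15.4 = 138.6 → 139
  B: 116 + 0.1×(0−116) = 116 − 11.6 = 104.4 → 104
  → #b78b68

#18120e, #b78b68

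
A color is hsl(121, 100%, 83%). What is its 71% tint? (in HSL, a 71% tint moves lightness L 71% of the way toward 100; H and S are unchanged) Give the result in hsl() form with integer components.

hsl(121, 100%, 95%)

L moves 71% from 83 toward 100: 83 + 12.07 = 95.07 → 95.
H and S are unchanged.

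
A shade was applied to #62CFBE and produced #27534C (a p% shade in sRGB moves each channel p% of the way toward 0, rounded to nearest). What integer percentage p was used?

60%

#62CFBE is rgb(98, 207, 190); #27534C is rgb(39, 83, 76).
On the G channel (widest range): 83 ≈ 207 + (p/100)(0 − 207), so p ≈ 100×(83 − 207)/(0 − 207) = -12400/-207 = 59.90.
p = 60 reproduces all three channels after rounding.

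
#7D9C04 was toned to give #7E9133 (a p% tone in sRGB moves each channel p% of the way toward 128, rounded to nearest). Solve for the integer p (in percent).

#7D9C04 is rgb(125, 156, 4); #7E9133 is rgb(126, 145, 51).
On the B channel (widest range): 51 ≈ 4 + (p/100)(128 − 4), so p ≈ 100×(51 − 4)/(128 − 4) = 4700/124 = 37.90.
p = 38 reproduces all three channels after rounding.

38%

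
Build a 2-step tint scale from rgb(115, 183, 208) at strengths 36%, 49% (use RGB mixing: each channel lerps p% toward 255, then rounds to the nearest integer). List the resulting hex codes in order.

36%: (115 + 50.4 = 165.4→165, 183 + 25.92 = 208.92→209, 208 + 16.92 = 224.92→225) → #a5d1e1
49%: (115 + 68.6 = 183.6→184, 183 + 35.28 = 218.28→218, 208 + 23.03 = 231.03→231) → #b8dae7

#a5d1e1, #b8dae7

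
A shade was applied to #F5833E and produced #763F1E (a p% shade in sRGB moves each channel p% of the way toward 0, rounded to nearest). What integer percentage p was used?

52%

#F5833E is rgb(245, 131, 62); #763F1E is rgb(118, 63, 30).
On the R channel (widest range): 118 ≈ 245 + (p/100)(0 − 245), so p ≈ 100×(118 − 245)/(0 − 245) = -12700/-245 = 51.84.
p = 52 reproduces all three channels after rounding.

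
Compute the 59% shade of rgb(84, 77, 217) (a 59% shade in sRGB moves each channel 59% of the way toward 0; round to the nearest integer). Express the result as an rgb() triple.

rgb(34, 32, 89)

Lerp each channel 59% toward 0:
  R: 84 − 49.56 = 34.44 → 34
  G: 77 + 0.59×(0−77) = 77 − 45.43 = 31.57 → 32
  B: 217 + 0.59×(0−217) = 217 − 128.03 = 88.97 → 89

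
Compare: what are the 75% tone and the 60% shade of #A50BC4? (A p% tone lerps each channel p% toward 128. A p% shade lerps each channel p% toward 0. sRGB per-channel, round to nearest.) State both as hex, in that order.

#896391, #42044E

#A50BC4 is rgb(165, 11, 196).
75% tone:
  R: 165 + 0.75×(128−165) = 165 − 27.75 = 137.25 → 137
  G: 11 + 0.75×(128−11) = 11 + 87.75 = 98.75 → 99
  B: 196 − 51 = 145 → 145
  → #896391
60% shade:
  R: 165 + 0.6×(0−165) = 165 − 99 = 66 → 66
  G: 11 − 6.6 = 4.4 → 4
  B: 196 + 0.6×(0−196) = 196 − 117.6 = 78.4 → 78
  → #42044E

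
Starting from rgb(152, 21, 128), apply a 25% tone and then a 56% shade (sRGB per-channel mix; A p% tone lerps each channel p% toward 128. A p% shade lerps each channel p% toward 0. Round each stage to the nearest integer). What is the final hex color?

Per channel, c → c + 0.25(128 − c):
  R: 152 + 0.25×(128−152) = 152 − 6 = 146 → 146
  G: 21 + 0.25×(128−21) = 21 + 26.75 = 47.75 → 48
  B: 128 + 0 = 128 → 128
After the tone: rgb(146, 48, 128) = #923080.
Lerp each channel 56% toward 0:
  R: 146 − 81.76 = 64.24 → 64
  G: 48 + 0.56×(0−48) = 48 − 26.88 = 21.12 → 21
  B: 128 − 71.68 = 56.32 → 56
rgb(64, 21, 56) = #401538.

#401538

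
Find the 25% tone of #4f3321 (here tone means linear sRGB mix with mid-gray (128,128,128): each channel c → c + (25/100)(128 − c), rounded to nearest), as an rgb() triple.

#4f3321 is rgb(79, 51, 33).
Lerp each channel 25% toward 128:
  R: 79 + 12.25 = 91.25 → 91
  G: 51 + 19.25 = 70.25 → 70
  B: 33 + 0.25×(128−33) = 33 + 23.75 = 56.75 → 57

rgb(91, 70, 57)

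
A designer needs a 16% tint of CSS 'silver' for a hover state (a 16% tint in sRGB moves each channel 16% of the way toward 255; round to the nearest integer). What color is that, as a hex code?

#cacaca

CSS silver is rgb(192, 192, 192).
Lerp each channel 16% toward 255:
  R: 192 + 0.16×(255−192) = 192 + 10.08 = 202.08 → 202
  G: 192 + 0.16×(255−192) = 192 + 10.08 = 202.08 → 202
  B: 192 + 0.16×(255−192) = 192 + 10.08 = 202.08 → 202
rgb(202, 202, 202) = #cacaca.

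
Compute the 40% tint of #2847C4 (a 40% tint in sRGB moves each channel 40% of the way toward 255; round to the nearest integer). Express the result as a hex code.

#2847C4 is rgb(40, 71, 196).
Lerp each channel 40% toward 255:
  R: 40 + 0.4×(255−40) = 40 + 86 = 126 → 126
  G: 71 + 0.4×(255−71) = 71 + 73.6 = 144.6 → 145
  B: 196 + 23.6 = 219.6 → 220
rgb(126, 145, 220) = #7E91DC.

#7E91DC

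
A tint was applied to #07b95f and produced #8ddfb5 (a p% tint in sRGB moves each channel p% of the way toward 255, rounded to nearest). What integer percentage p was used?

54%

#07b95f is rgb(7, 185, 95); #8ddfb5 is rgb(141, 223, 181).
On the R channel (widest range): 141 ≈ 7 + (p/100)(255 − 7), so p ≈ 100×(141 − 7)/(255 − 7) = 13400/248 = 54.03.
p = 54 reproduces all three channels after rounding.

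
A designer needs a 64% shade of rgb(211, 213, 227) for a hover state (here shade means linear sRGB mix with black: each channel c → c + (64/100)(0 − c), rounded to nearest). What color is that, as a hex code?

#4c4d52

Per channel, c → c + 0.64(0 − c):
  R: 211 + 0.64×(0−211) = 211 − 135.04 = 75.96 → 76
  G: 213 − 136.32 = 76.68 → 77
  B: 227 + 0.64×(0−227) = 227 − 145.28 = 81.72 → 82
rgb(76, 77, 82) = #4c4d52.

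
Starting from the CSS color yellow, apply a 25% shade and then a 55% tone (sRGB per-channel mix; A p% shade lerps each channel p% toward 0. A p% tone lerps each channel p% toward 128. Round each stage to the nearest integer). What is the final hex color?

CSS yellow is rgb(255, 255, 0).
Lerp each channel 25% toward 0:
  R: 255 + 0.25×(0−255) = 255 − 63.75 = 191.25 → 191
  G: 255 + 0.25×(0−255) = 255 − 63.75 = 191.25 → 191
  B: 0 + 0.25×(0−0) = 0 + 0 = 0 → 0
After the shade: rgb(191, 191, 0) = #bfbf00.
Lerp each channel 55% toward 128:
  R: 191 + 0.55×(128−191) = 191 − 34.65 = 156.35 → 156
  G: 191 − 34.65 = 156.35 → 156
  B: 0 + 0.55×(128−0) = 0 + 70.4 = 70.4 → 70
rgb(156, 156, 70) = #9c9c46.

#9c9c46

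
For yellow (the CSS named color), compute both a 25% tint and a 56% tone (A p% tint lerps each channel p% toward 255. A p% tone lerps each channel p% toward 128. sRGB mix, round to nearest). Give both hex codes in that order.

#ffff40, #b8b848

CSS yellow is rgb(255, 255, 0).
25% tint:
  R: 255 + 0 = 255 → 255
  G: 255 + 0.25×(255−255) = 255 + 0 = 255 → 255
  B: 0 + 0.25×(255−0) = 0 + 63.75 = 63.75 → 64
  → #ffff40
56% tone:
  R: 255 − 71.12 = 183.88 → 184
  G: 255 + 0.56×(128−255) = 255 − 71.12 = 183.88 → 184
  B: 0 + 71.68 = 71.68 → 72
  → #b8b848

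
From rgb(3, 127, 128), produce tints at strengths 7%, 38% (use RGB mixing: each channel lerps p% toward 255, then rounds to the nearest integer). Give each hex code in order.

7%: (3 + 17.64 = 20.64→21, 127 + 8.96 = 135.96→136, 128 + 8.89 = 136.89→137) → #158889
38%: (3 + 95.76 = 98.76→99, 127 + 48.64 = 175.64→176, 128 + 48.26 = 176.26→176) → #63B0B0

#158889, #63B0B0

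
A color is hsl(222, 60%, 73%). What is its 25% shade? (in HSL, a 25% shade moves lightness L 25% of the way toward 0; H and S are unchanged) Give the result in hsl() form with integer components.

hsl(222, 60%, 55%)

L moves 25% from 73 toward 0: 73 − 18.25 = 54.75 → 55.
H and S are unchanged.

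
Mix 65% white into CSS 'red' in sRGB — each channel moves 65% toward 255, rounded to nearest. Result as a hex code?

CSS red is rgb(255, 0, 0).
A 65% tint moves each channel 65% toward 255:
  R: 255 + 0 = 255 → 255
  G: 0 + 0.65×(255−0) = 0 + 165.75 = 165.75 → 166
  B: 0 + 165.75 = 165.75 → 166
rgb(255, 166, 166) = #FFA6A6.

#FFA6A6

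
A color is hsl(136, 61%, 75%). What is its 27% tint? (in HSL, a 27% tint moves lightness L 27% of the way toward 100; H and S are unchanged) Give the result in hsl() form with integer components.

hsl(136, 61%, 82%)

L moves 27% from 75 toward 100: 75 + 6.75 = 81.75 → 82.
H and S are unchanged.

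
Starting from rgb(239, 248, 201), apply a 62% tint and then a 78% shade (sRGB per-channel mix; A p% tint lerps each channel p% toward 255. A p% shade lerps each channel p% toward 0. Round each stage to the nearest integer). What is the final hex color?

A 62% tint moves each channel 62% toward 255:
  R: 239 + 9.92 = 248.92 → 249
  G: 248 + 4.34 = 252.34 → 252
  B: 201 + 0.62×(255−201) = 201 + 33.48 = 234.48 → 234
After the tint: rgb(249, 252, 234) = #f9fcea.
Lerp each channel 78% toward 0:
  R: 249 + 0.78×(0−249) = 249 − 194.22 = 54.78 → 55
  G: 252 − 196.56 = 55.44 → 55
  B: 234 + 0.78×(0−234) = 234 − 182.52 = 51.48 → 51
rgb(55, 55, 51) = #373733.

#373733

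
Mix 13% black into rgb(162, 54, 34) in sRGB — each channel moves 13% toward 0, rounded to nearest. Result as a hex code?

A 13% shade moves each channel 13% toward 0:
  R: 162 − 21.06 = 140.94 → 141
  G: 54 + 0.13×(0−54) = 54 − 7.02 = 46.98 → 47
  B: 34 − 4.42 = 29.58 → 30
rgb(141, 47, 30) = #8D2F1E.

#8D2F1E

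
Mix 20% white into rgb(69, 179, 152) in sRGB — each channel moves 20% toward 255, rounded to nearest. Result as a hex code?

A 20% tint moves each channel 20% toward 255:
  R: 69 + 37.2 = 106.2 → 106
  G: 179 + 15.2 = 194.2 → 194
  B: 152 + 0.2×(255−152) = 152 + 20.6 = 172.6 → 173
rgb(106, 194, 173) = #6AC2AD.

#6AC2AD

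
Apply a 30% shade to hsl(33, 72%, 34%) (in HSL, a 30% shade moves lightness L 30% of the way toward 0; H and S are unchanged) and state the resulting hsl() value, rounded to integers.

hsl(33, 72%, 24%)

L moves 30% from 34 toward 0: 34 − 10.2 = 23.8 → 24.
H and S are unchanged.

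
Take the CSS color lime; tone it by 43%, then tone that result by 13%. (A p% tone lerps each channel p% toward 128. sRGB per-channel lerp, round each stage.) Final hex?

CSS lime is rgb(0, 255, 0).
Per channel, c → c + 0.43(128 − c):
  R: 0 + 0.43×(128−0) = 0 + 55.04 = 55.04 → 55
  G: 255 − 54.61 = 200.39 → 200
  B: 0 + 55.04 = 55.04 → 55
After the tone: rgb(55, 200, 55) = #37c837.
Lerp each channel 13% toward 128:
  R: 55 + 0.13×(128−55) = 55 + 9.49 = 64.49 → 64
  G: 200 + 0.13×(128−200) = 200 − 9.36 = 190.64 → 191
  B: 55 + 0.13×(128−55) = 55 + 9.49 = 64.49 → 64
rgb(64, 191, 64) = #40bf40.

#40bf40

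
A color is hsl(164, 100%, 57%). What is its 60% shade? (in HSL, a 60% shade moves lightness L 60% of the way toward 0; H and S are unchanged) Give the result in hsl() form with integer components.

L moves 60% from 57 toward 0: 57 − 34.2 = 22.8 → 23.
H and S are unchanged.

hsl(164, 100%, 23%)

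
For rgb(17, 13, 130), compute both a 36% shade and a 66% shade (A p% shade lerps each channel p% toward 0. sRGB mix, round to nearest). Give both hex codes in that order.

#0b0853, #06042c

36% shade:
  R: 17 + 0.36×(0−17) = 17 − 6.12 = 10.88 → 11
  G: 13 + 0.36×(0−13) = 13 − 4.68 = 8.32 → 8
  B: 130 + 0.36×(0−130) = 130 − 46.8 = 83.2 → 83
  → #0b0853
66% shade:
  R: 17 + 0.66×(0−17) = 17 − 11.22 = 5.78 → 6
  G: 13 − 8.58 = 4.42 → 4
  B: 130 − 85.8 = 44.2 → 44
  → #06042c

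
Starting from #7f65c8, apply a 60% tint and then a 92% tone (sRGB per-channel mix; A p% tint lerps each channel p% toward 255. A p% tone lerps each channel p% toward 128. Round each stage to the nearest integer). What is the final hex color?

#7f65c8 is rgb(127, 101, 200).
Per channel, c → c + 0.6(255 − c):
  R: 127 + 76.8 = 203.8 → 204
  G: 101 + 92.4 = 193.4 → 193
  B: 200 + 33 = 233 → 233
After the tint: rgb(204, 193, 233) = #ccc1e9.
Per channel, c → c + 0.92(128 − c):
  R: 204 − 69.92 = 134.08 → 134
  G: 193 + 0.92×(128−193) = 193 − 59.8 = 133.2 → 133
  B: 233 − 96.6 = 136.4 → 136
rgb(134, 133, 136) = #868588.

#868588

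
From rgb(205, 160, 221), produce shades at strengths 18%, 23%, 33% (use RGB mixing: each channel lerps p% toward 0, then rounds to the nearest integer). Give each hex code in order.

18%: (205 − 36.9 = 168.1→168, 160 − 28.8 = 131.2→131, 221 − 39.78 = 181.22→181) → #a883b5
23%: (205 − 47.15 = 157.85→158, 160 − 36.8 = 123.2→123, 221 − 50.83 = 170.17→170) → #9e7baa
33%: (205 − 67.65 = 137.35→137, 160 − 52.8 = 107.2→107, 221 − 72.93 = 148.07→148) → #896b94

#a883b5, #9e7baa, #896b94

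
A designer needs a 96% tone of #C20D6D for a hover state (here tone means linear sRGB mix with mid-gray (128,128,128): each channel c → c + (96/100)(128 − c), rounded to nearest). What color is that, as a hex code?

#C20D6D is rgb(194, 13, 109).
Per channel, c → c + 0.96(128 − c):
  R: 194 + 0.96×(128−194) = 194 − 63.36 = 130.64 → 131
  G: 13 + 0.96×(128−13) = 13 + 110.4 = 123.4 → 123
  B: 109 + 0.96×(128−109) = 109 + 18.24 = 127.24 → 127
rgb(131, 123, 127) = #837B7F.

#837B7F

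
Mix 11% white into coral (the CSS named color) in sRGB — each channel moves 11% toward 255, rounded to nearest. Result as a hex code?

#FF8D63

CSS coral is rgb(255, 127, 80).
Lerp each channel 11% toward 255:
  R: 255 + 0.11×(255−255) = 255 + 0 = 255 → 255
  G: 127 + 14.08 = 141.08 → 141
  B: 80 + 19.25 = 99.25 → 99
rgb(255, 141, 99) = #FF8D63.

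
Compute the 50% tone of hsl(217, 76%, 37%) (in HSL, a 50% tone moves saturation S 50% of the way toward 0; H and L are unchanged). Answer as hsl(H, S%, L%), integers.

hsl(217, 38%, 37%)

S moves 50% from 76 toward 0: 76 − 38 = 38 → 38.
H and L are unchanged.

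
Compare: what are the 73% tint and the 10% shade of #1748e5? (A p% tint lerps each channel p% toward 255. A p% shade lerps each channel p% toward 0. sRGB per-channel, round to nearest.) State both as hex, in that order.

#c0cef8, #1541ce

#1748e5 is rgb(23, 72, 229).
73% tint:
  R: 23 + 0.73×(255−23) = 23 + 169.36 = 192.36 → 192
  G: 72 + 0.73×(255−72) = 72 + 133.59 = 205.59 → 206
  B: 229 + 0.73×(255−229) = 229 + 18.98 = 247.98 → 248
  → #c0cef8
10% shade:
  R: 23 + 0.1×(0−23) = 23 − 2.3 = 20.7 → 21
  G: 72 + 0.1×(0−72) = 72 − 7.2 = 64.8 → 65
  B: 229 + 0.1×(0−229) = 229 − 22.9 = 206.1 → 206
  → #1541ce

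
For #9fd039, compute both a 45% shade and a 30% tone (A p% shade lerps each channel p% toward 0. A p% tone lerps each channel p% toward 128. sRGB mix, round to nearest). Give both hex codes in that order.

#57721f, #96b84e

#9fd039 is rgb(159, 208, 57).
45% shade:
  R: 159 − 71.55 = 87.45 → 87
  G: 208 + 0.45×(0−208) = 208 − 93.6 = 114.4 → 114
  B: 57 + 0.45×(0−57) = 57 − 25.65 = 31.35 → 31
  → #57721f
30% tone:
  R: 159 + 0.3×(128−159) = 159 − 9.3 = 149.7 → 150
  G: 208 + 0.3×(128−208) = 208 − 24 = 184 → 184
  B: 57 + 0.3×(128−57) = 57 + 21.3 = 78.3 → 78
  → #96b84e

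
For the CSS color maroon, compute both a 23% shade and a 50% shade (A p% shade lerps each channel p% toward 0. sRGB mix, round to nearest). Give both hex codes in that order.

#630000, #400000

CSS maroon is rgb(128, 0, 0).
23% shade:
  R: 128 − 29.44 = 98.56 → 99
  G: 0 + 0 = 0 → 0
  B: 0 + 0.23×(0−0) = 0 + 0 = 0 → 0
  → #630000
50% shade:
  R: 128 − 64 = 64 → 64
  G: 0 + 0 = 0 → 0
  B: 0 + 0 = 0 → 0
  → #400000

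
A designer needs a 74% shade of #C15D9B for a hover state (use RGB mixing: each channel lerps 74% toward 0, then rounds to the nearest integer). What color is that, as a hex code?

#C15D9B is rgb(193, 93, 155).
Lerp each channel 74% toward 0:
  R: 193 + 0.74×(0−193) = 193 − 142.82 = 50.18 → 50
  G: 93 + 0.74×(0−93) = 93 − 68.82 = 24.18 → 24
  B: 155 + 0.74×(0−155) = 155 − 114.7 = 40.3 → 40
rgb(50, 24, 40) = #321828.

#321828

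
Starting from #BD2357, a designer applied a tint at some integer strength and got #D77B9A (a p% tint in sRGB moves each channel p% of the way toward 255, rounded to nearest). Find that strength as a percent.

#BD2357 is rgb(189, 35, 87); #D77B9A is rgb(215, 123, 154).
On the G channel (widest range): 123 ≈ 35 + (p/100)(255 − 35), so p ≈ 100×(123 − 35)/(255 − 35) = 8800/220 = 40.00.
p = 40 reproduces all three channels after rounding.

40%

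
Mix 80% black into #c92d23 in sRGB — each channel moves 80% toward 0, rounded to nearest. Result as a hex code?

#280907

#c92d23 is rgb(201, 45, 35).
Per channel, c → c + 0.8(0 − c):
  R: 201 + 0.8×(0−201) = 201 − 160.8 = 40.2 → 40
  G: 45 − 36 = 9 → 9
  B: 35 − 28 = 7 → 7
rgb(40, 9, 7) = #280907.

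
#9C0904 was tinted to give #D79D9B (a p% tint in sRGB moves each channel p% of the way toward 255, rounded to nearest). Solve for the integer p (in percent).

#9C0904 is rgb(156, 9, 4); #D79D9B is rgb(215, 157, 155).
On the B channel (widest range): 155 ≈ 4 + (p/100)(255 − 4), so p ≈ 100×(155 − 4)/(255 − 4) = 15100/251 = 60.16.
p = 60 reproduces all three channels after rounding.

60%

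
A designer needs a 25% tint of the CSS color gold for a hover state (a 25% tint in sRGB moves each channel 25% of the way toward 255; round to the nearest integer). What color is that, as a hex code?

#ffe140

CSS gold is rgb(255, 215, 0).
Lerp each channel 25% toward 255:
  R: 255 + 0.25×(255−255) = 255 + 0 = 255 → 255
  G: 215 + 0.25×(255−215) = 215 + 10 = 225 → 225
  B: 0 + 63.75 = 63.75 → 64
rgb(255, 225, 64) = #ffe140.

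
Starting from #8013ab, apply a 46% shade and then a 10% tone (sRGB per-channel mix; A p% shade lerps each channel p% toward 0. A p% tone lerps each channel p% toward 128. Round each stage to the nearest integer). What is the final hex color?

#4b1660

#8013ab is rgb(128, 19, 171).
Per channel, c → c + 0.46(0 − c):
  R: 128 + 0.46×(0−128) = 128 − 58.88 = 69.12 → 69
  G: 19 + 0.46×(0−19) = 19 − 8.74 = 10.26 → 10
  B: 171 − 78.66 = 92.34 → 92
After the shade: rgb(69, 10, 92) = #450a5c.
Per channel, c → c + 0.1(128 − c):
  R: 69 + 0.1×(128−69) = 69 + 5.9 = 74.9 → 75
  G: 10 + 0.1×(128−10) = 10 + 11.8 = 21.8 → 22
  B: 92 + 0.1×(128−92) = 92 + 3.6 = 95.6 → 96
rgb(75, 22, 96) = #4b1660.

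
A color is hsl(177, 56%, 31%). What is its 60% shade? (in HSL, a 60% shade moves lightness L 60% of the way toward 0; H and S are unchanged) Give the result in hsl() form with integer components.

L moves 60% from 31 toward 0: 31 − 18.6 = 12.4 → 12.
H and S are unchanged.

hsl(177, 56%, 12%)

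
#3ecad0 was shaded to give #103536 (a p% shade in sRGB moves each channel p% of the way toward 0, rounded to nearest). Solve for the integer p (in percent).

74%

#3ecad0 is rgb(62, 202, 208); #103536 is rgb(16, 53, 54).
On the B channel (widest range): 54 ≈ 208 + (p/100)(0 − 208), so p ≈ 100×(54 − 208)/(0 − 208) = -15400/-208 = 74.04.
p = 74 reproduces all three channels after rounding.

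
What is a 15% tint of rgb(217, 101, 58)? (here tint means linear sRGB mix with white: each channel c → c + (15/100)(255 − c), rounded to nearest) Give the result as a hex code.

#df7c58

Lerp each channel 15% toward 255:
  R: 217 + 5.7 = 222.7 → 223
  G: 101 + 23.1 = 124.1 → 124
  B: 58 + 0.15×(255−58) = 58 + 29.55 = 87.55 → 88
rgb(223, 124, 88) = #df7c58.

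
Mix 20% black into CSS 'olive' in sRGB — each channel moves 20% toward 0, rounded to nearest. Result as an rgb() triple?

CSS olive is rgb(128, 128, 0).
Per channel, c → c + 0.2(0 − c):
  R: 128 + 0.2×(0−128) = 128 − 25.6 = 102.4 → 102
  G: 128 + 0.2×(0−128) = 128 − 25.6 = 102.4 → 102
  B: 0 + 0.2×(0−0) = 0 + 0 = 0 → 0

rgb(102, 102, 0)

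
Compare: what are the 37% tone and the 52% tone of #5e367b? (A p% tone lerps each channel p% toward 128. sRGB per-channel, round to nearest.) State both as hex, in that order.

#5e367b is rgb(94, 54, 123).
37% tone:
  R: 94 + 12.58 = 106.58 → 107
  G: 54 + 0.37×(128−54) = 54 + 27.38 = 81.38 → 81
  B: 123 + 1.85 = 124.85 → 125
  → #6b517d
52% tone:
  R: 94 + 0.52×(128−94) = 94 + 17.68 = 111.68 → 112
  G: 54 + 38.48 = 92.48 → 92
  B: 123 + 0.52×(128−123) = 123 + 2.6 = 125.6 → 126
  → #705c7e

#6b517d, #705c7e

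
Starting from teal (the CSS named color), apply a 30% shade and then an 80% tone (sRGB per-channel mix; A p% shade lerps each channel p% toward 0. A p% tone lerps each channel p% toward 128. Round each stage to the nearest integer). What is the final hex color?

CSS teal is rgb(0, 128, 128).
A 30% shade moves each channel 30% toward 0:
  R: 0 + 0.3×(0−0) = 0 + 0 = 0 → 0
  G: 128 − 38.4 = 89.6 → 90
  B: 128 − 38.4 = 89.6 → 90
After the shade: rgb(0, 90, 90) = #005a5a.
Lerp each channel 80% toward 128:
  R: 0 + 0.8×(128−0) = 0 + 102.4 = 102.4 → 102
  G: 90 + 0.8×(128−90) = 90 + 30.4 = 120.4 → 120
  B: 90 + 0.8×(128−90) = 90 + 30.4 = 120.4 → 120
rgb(102, 120, 120) = #667878.

#667878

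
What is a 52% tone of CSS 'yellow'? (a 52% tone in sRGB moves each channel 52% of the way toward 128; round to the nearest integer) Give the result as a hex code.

CSS yellow is rgb(255, 255, 0).
Per channel, c → c + 0.52(128 − c):
  R: 255 − 66.04 = 188.96 → 189
  G: 255 + 0.52×(128−255) = 255 − 66.04 = 188.96 → 189
  B: 0 + 66.56 = 66.56 → 67
rgb(189, 189, 67) = #BDBD43.

#BDBD43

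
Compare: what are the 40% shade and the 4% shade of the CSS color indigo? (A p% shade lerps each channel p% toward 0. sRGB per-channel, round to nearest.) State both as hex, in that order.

CSS indigo is rgb(75, 0, 130).
40% shade:
  R: 75 − 30 = 45 → 45
  G: 0 + 0.4×(0−0) = 0 + 0 = 0 → 0
  B: 130 + 0.4×(0−130) = 130 − 52 = 78 → 78
  → #2d004e
4% shade:
  R: 75 + 0.04×(0−75) = 75 − 3 = 72 → 72
  G: 0 + 0.04×(0−0) = 0 + 0 = 0 → 0
  B: 130 − 5.2 = 124.8 → 125
  → #48007d

#2d004e, #48007d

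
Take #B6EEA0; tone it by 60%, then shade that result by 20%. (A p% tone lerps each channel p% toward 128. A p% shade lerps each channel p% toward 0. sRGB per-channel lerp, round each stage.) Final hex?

#788A71

#B6EEA0 is rgb(182, 238, 160).
Per channel, c → c + 0.6(128 − c):
  R: 182 − 32.4 = 149.6 → 150
  G: 238 − 66 = 172 → 172
  B: 160 + 0.6×(128−160) = 160 − 19.2 = 140.8 → 141
After the tone: rgb(150, 172, 141) = #96AC8D.
A 20% shade moves each channel 20% toward 0:
  R: 150 − 30 = 120 → 120
  G: 172 − 34.4 = 137.6 → 138
  B: 141 − 28.2 = 112.8 → 113
rgb(120, 138, 113) = #788A71.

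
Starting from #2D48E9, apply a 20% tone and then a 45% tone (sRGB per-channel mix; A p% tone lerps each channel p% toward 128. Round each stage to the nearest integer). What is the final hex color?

#2D48E9 is rgb(45, 72, 233).
Per channel, c → c + 0.2(128 − c):
  R: 45 + 16.6 = 61.6 → 62
  G: 72 + 11.2 = 83.2 → 83
  B: 233 − 21 = 212 → 212
After the tone: rgb(62, 83, 212) = #3E53D4.
A 45% tone moves each channel 45% toward 128:
  R: 62 + 0.45×(128−62) = 62 + 29.7 = 91.7 → 92
  G: 83 + 20.25 = 103.25 → 103
  B: 212 + 0.45×(128−212) = 212 − 37.8 = 174.2 → 174
rgb(92, 103, 174) = #5C67AE.

#5C67AE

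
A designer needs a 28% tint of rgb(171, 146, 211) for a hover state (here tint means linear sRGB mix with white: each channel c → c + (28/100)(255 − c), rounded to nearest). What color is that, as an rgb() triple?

A 28% tint moves each channel 28% toward 255:
  R: 171 + 0.28×(255−171) = 171 + 23.52 = 194.52 → 195
  G: 146 + 0.28×(255−146) = 146 + 30.52 = 176.52 → 177
  B: 211 + 0.28×(255−211) = 211 + 12.32 = 223.32 → 223

rgb(195, 177, 223)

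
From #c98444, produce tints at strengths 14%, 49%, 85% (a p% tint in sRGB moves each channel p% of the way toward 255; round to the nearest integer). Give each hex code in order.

#d1955e, #e3c0a0, #f7ede3

#c98444 is rgb(201, 132, 68).
14%: (201 + 7.56 = 208.56→209, 132 + 17.22 = 149.22→149, 68 + 26.18 = 94.18→94) → #d1955e
49%: (201 + 26.46 = 227.46→227, 132 + 60.27 = 192.27→192, 68 + 91.63 = 159.63→160) → #e3c0a0
85%: (201 + 45.9 = 246.9→247, 132 + 104.55 = 236.55→237, 68 + 158.95 = 226.95→227) → #f7ede3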